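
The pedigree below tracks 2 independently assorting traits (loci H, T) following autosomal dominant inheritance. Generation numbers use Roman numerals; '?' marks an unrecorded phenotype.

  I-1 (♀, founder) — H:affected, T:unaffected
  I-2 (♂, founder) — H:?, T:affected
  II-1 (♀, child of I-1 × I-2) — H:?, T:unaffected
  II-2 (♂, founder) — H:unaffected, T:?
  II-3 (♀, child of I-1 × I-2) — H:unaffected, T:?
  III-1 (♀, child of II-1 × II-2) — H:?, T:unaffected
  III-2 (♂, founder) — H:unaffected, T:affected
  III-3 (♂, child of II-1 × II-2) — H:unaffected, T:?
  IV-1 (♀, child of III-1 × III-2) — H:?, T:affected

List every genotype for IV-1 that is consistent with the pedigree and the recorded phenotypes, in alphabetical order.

IV-1 ∈ {Hh Tt, hh Tt}

H/I-1 aff ·: Hh
H/I-2 ? ·: hh|Hh
H/II-1 ? I-1×I-2: hh|Hh
H/II-2 un ·: hh
H/II-3 un I-1×I-2: hh
H/III-1 ? II-1×II-2: hh|Hh
H/III-2 un ·: hh
H/III-3 un II-1×II-2: hh
H/IV-1 ? III-1×III-2: hh|Hh
⇒ H over [I-1,I-2,II-1,II-2,II-3,III-1,III-2,III-3,IV-1]: 8 consistent
T/I-1 un ·: tt
T/I-2 aff ·: Tt
T/II-1 un I-1×I-2: tt
T/II-2 ? ·: tt|Tt
T/II-3 ? I-1×I-2: tt|Tt
T/III-1 un II-1×II-2: tt
T/III-2 aff ·: Tt|TT
T/III-3 ? II-1×II-2: tt|Tt
T/IV-1 aff III-1×III-2: Tt
⇒ T over [I-1,I-2,II-1,II-2,II-3,III-1,III-2,III-3,IV-1]: 12 consistent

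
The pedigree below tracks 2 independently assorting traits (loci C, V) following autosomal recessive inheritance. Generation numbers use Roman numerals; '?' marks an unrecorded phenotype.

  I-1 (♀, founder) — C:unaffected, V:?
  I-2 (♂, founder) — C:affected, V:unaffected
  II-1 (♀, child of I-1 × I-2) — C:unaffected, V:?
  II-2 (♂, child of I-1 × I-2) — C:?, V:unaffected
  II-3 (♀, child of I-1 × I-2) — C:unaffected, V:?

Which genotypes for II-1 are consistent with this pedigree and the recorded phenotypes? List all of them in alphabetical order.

II-1 ∈ {Cc VV, Cc Vv, Cc vv}

C/I-1 un ·: CC|Cc
C/I-2 aff ·: cc
C/II-1 un I-1×I-2: Cc
C/II-2 ? I-1×I-2: Cc|cc
C/II-3 un I-1×I-2: Cc
⇒ C over [I-1,I-2,II-1,II-2,II-3]: 3 consistent
V/I-1 ? ·: VV|Vv|vv
V/I-2 un ·: VV|Vv
V/II-1 ? I-1×I-2: VV|Vv|vv
V/II-2 un I-1×I-2: VV|Vv
V/II-3 ? I-1×I-2: VV|Vv|vv
⇒ V over [I-1,I-2,II-1,II-2,II-3]: 40 consistent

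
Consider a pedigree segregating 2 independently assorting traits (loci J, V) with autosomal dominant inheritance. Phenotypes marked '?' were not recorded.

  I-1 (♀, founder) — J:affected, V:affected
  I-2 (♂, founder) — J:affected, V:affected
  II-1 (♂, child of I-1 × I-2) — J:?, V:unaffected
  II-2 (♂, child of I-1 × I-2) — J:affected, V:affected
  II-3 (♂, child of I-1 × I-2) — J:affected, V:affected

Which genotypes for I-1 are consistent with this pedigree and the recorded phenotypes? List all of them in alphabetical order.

I-1 ∈ {JJ Vv, Jj Vv}

J/I-1 aff ·: Jj|JJ
J/I-2 aff ·: Jj|JJ
J/II-1 ? I-1×I-2: jj|Jj|JJ
J/II-2 aff I-1×I-2: Jj|JJ
J/II-3 aff I-1×I-2: Jj|JJ
⇒ J over [I-1,I-2,II-1,II-2,II-3]: 29 consistent
V/I-1 aff ·: Vv
V/I-2 aff ·: Vv
V/II-1 un I-1×I-2: vv
V/II-2 aff I-1×I-2: Vv|VV
V/II-3 aff I-1×I-2: Vv|VV
⇒ V over [I-1,I-2,II-1,II-2,II-3]: 4 consistent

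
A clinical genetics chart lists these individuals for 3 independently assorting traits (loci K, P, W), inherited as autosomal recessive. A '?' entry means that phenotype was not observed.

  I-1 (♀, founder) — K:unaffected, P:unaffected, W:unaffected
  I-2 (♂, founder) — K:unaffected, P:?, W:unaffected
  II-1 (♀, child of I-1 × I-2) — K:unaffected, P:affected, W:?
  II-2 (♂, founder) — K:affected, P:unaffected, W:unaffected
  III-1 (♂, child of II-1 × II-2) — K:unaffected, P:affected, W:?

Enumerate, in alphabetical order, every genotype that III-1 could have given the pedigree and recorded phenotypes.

III-1 ∈ {Kk pp WW, Kk pp Ww, Kk pp ww}

K/I-1 un ·: KK|Kk
K/I-2 un ·: KK|Kk
K/II-1 un I-1×I-2: KK|Kk
K/II-2 aff ·: kk
K/III-1 un II-1×II-2: Kk
⇒ K over [I-1,I-2,II-1,II-2,III-1]: 7 consistent
P/I-1 un ·: Pp
P/I-2 ? ·: Pp|pp
P/II-1 aff I-1×I-2: pp
P/II-2 un ·: Pp
P/III-1 aff II-1×II-2: pp
⇒ P over [I-1,I-2,II-1,II-2,III-1]: 2 consistent
W/I-1 un ·: WW|Ww
W/I-2 un ·: WW|Ww
W/II-1 ? I-1×I-2: WW|Ww|ww
W/II-2 un ·: WW|Ww
W/III-1 ? II-1×II-2: WW|Ww|ww
⇒ W over [I-1,I-2,II-1,II-2,III-1]: 30 consistent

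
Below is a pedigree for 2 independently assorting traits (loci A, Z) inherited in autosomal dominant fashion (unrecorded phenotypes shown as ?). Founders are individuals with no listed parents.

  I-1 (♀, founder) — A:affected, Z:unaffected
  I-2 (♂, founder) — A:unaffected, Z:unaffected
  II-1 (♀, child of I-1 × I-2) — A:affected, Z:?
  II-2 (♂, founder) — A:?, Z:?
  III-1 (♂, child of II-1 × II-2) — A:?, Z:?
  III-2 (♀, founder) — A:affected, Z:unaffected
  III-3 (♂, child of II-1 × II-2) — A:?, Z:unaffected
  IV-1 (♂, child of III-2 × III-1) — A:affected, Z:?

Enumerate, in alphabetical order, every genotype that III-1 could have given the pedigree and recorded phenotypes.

III-1 ∈ {AA Zz, AA zz, Aa Zz, Aa zz, aa Zz, aa zz}

A/I-1 aff ·: Aa|AA
A/I-2 un ·: aa
A/II-1 aff I-1×I-2: Aa
A/II-2 ? ·: aa|Aa|AA
A/III-1 ? II-1×II-2: aa|Aa|AA
A/III-2 aff ·: Aa|AA
A/III-3 ? II-1×II-2: aa|Aa|AA
A/IV-1 aff III-2×III-1: Aa|AA
⇒ A over [I-1,I-2,II-1,II-2,III-1,III-2,III-3,IV-1]: 106 consistent
Z/I-1 un ·: zz
Z/I-2 un ·: zz
Z/II-1 ? I-1×I-2: zz
Z/II-2 ? ·: zz|Zz
Z/III-1 ? II-1×II-2: zz|Zz
Z/III-2 un ·: zz
Z/III-3 un II-1×II-2: zz
Z/IV-1 ? III-2×III-1: zz|Zz
⇒ Z over [I-1,I-2,II-1,II-2,III-1,III-2,III-3,IV-1]: 4 consistent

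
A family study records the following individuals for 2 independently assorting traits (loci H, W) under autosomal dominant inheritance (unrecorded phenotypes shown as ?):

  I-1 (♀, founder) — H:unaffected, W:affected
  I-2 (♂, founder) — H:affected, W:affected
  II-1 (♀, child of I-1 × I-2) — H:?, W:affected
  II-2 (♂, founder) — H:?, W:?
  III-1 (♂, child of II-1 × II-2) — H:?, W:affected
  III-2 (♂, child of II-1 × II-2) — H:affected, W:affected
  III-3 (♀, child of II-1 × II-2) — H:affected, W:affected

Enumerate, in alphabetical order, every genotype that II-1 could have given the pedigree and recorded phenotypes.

II-1 ∈ {Hh WW, Hh Ww, hh WW, hh Ww}

H/I-1 un ·: hh
H/I-2 aff ·: Hh|HH
H/II-1 ? I-1×I-2: hh|Hh
H/II-2 ? ·: hh|Hh|HH
H/III-1 ? II-1×II-2: hh|Hh|HH
H/III-2 aff II-1×II-2: Hh|HH
H/III-3 aff II-1×II-2: Hh|HH
⇒ H over [I-1,I-2,II-1,II-2,III-1,III-2,III-3]: 47 consistent
W/I-1 aff ·: Ww|WW
W/I-2 aff ·: Ww|WW
W/II-1 aff I-1×I-2: Ww|WW
W/II-2 ? ·: ww|Ww|WW
W/III-1 aff II-1×II-2: Ww|WW
W/III-2 aff II-1×II-2: Ww|WW
W/III-3 aff II-1×II-2: Ww|WW
⇒ W over [I-1,I-2,II-1,II-2,III-1,III-2,III-3]: 91 consistent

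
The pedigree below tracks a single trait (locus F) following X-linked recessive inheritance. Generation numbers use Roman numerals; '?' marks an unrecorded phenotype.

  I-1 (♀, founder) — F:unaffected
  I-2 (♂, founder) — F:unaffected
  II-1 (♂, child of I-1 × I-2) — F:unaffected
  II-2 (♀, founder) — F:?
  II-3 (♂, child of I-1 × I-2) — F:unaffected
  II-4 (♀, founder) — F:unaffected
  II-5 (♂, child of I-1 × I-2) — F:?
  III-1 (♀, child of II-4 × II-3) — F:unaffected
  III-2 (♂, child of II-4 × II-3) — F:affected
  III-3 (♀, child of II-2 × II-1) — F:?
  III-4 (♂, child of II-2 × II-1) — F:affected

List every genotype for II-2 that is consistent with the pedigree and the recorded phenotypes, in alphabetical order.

II-2 ∈ {X^FX^f, X^fX^f}

F/I-1 un ·: X^FX^F|X^FX^f
F/I-2 un ·: X^FY
F/II-1 un I-1×I-2: X^FY
F/II-2 ? ·: X^FX^f|X^fX^f
F/II-3 un I-1×I-2: X^FY
F/II-4 un ·: X^FX^f
F/II-5 ? I-1×I-2: X^FY|X^fY
F/III-1 un II-4×II-3: X^FX^F|X^FX^f
F/III-2 aff II-4×II-3: X^fY
F/III-3 ? II-2×II-1: X^FX^F|X^FX^f
F/III-4 aff II-2×II-1: X^fY
⇒ F over [I-1,I-2,II-1,II-2,II-3,II-4,II-5,III-1,III-2,III-3,III-4]: 18 consistent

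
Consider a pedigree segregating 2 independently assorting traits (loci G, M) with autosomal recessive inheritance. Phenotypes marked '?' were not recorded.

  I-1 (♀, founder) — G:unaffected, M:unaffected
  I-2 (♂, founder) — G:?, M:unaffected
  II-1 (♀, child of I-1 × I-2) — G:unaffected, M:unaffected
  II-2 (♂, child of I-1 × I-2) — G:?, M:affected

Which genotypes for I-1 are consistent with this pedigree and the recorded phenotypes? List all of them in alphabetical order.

G/I-1 un ·: GG|Gg
G/I-2 ? ·: GG|Gg|gg
G/II-1 un I-1×I-2: GG|Gg
G/II-2 ? I-1×I-2: GG|Gg|gg
⇒ G over [I-1,I-2,II-1,II-2]: 18 consistent
M/I-1 un ·: Mm
M/I-2 un ·: Mm
M/II-1 un I-1×I-2: MM|Mm
M/II-2 aff I-1×I-2: mm
⇒ M over [I-1,I-2,II-1,II-2]: 2 consistent

I-1 ∈ {GG Mm, Gg Mm}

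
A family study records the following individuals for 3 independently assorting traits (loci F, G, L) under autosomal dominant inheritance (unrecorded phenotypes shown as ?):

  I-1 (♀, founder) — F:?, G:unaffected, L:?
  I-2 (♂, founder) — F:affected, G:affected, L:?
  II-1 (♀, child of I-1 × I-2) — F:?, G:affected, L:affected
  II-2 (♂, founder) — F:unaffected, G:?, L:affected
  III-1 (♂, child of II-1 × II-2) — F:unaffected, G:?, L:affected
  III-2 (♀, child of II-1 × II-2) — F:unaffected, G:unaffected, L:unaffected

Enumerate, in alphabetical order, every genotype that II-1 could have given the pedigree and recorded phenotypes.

II-1 ∈ {Ff Gg Ll, ff Gg Ll}

F/I-1 ? ·: ff|Ff|FF
F/I-2 aff ·: Ff|FF
F/II-1 ? I-1×I-2: ff|Ff
F/II-2 un ·: ff
F/III-1 un II-1×II-2: ff
F/III-2 un II-1×II-2: ff
⇒ F over [I-1,I-2,II-1,II-2,III-1,III-2]: 7 consistent
G/I-1 un ·: gg
G/I-2 aff ·: Gg|GG
G/II-1 aff I-1×I-2: Gg
G/II-2 ? ·: gg|Gg
G/III-1 ? II-1×II-2: gg|Gg|GG
G/III-2 un II-1×II-2: gg
⇒ G over [I-1,I-2,II-1,II-2,III-1,III-2]: 10 consistent
L/I-1 ? ·: ll|Ll|LL
L/I-2 ? ·: ll|Ll|LL
L/II-1 aff I-1×I-2: Ll
L/II-2 aff ·: Ll
L/III-1 aff II-1×II-2: Ll|LL
L/III-2 un II-1×II-2: ll
⇒ L over [I-1,I-2,II-1,II-2,III-1,III-2]: 14 consistent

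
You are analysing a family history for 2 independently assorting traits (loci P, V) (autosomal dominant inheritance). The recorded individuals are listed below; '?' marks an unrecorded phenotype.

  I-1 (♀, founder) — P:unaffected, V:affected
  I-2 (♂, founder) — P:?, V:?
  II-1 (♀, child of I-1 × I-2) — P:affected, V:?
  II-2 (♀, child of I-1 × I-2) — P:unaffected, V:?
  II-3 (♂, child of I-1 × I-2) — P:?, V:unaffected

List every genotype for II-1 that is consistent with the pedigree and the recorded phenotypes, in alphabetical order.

P/I-1 un ·: pp
P/I-2 ? ·: Pp
P/II-1 aff I-1×I-2: Pp
P/II-2 un I-1×I-2: pp
P/II-3 ? I-1×I-2: pp|Pp
⇒ P over [I-1,I-2,II-1,II-2,II-3]: 2 consistent
V/I-1 aff ·: Vv
V/I-2 ? ·: vv|Vv
V/II-1 ? I-1×I-2: vv|Vv|VV
V/II-2 ? I-1×I-2: vv|Vv|VV
V/II-3 un I-1×I-2: vv
⇒ V over [I-1,I-2,II-1,II-2,II-3]: 13 consistent

II-1 ∈ {Pp VV, Pp Vv, Pp vv}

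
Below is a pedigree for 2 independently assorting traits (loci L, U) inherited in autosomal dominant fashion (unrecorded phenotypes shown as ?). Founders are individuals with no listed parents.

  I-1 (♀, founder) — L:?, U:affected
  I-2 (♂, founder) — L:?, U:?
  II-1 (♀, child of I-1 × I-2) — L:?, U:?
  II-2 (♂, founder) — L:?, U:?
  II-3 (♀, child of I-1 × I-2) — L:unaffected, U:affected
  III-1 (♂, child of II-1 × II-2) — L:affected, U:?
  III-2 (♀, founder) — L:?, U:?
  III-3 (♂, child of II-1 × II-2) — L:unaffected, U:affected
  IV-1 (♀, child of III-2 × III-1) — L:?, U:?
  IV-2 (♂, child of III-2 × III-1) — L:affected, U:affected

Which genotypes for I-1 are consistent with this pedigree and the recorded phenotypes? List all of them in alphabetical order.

I-1 ∈ {Ll UU, Ll Uu, ll UU, ll Uu}

L/I-1 ? ·: ll|Ll
L/I-2 ? ·: ll|Ll
L/II-1 ? I-1×I-2: ll|Ll
L/II-2 ? ·: ll|Ll
L/II-3 un I-1×I-2: ll
L/III-1 aff II-1×II-2: Ll|LL
L/III-2 ? ·: ll|Ll|LL
L/III-3 un II-1×II-2: ll
L/IV-1 ? III-2×III-1: ll|Ll|LL
L/IV-2 aff III-2×III-1: Ll|LL
⇒ L over [I-1,I-2,II-1,II-2,II-3,III-1,III-2,III-3,IV-1,IV-2]: 138 consistent
U/I-1 aff ·: Uu|UU
U/I-2 ? ·: uu|Uu|UU
U/II-1 ? I-1×I-2: uu|Uu|UU
U/II-2 ? ·: uu|Uu|UU
U/II-3 aff I-1×I-2: Uu|UU
U/III-1 ? II-1×II-2: uu|Uu|UU
U/III-2 ? ·: uu|Uu|UU
U/III-3 aff II-1×II-2: Uu|UU
U/IV-1 ? III-2×III-1: uu|Uu|UU
U/IV-2 aff III-2×III-1: Uu|UU
⇒ U over [I-1,I-2,II-1,II-2,II-3,III-1,III-2,III-3,IV-1,IV-2]: 1203 consistent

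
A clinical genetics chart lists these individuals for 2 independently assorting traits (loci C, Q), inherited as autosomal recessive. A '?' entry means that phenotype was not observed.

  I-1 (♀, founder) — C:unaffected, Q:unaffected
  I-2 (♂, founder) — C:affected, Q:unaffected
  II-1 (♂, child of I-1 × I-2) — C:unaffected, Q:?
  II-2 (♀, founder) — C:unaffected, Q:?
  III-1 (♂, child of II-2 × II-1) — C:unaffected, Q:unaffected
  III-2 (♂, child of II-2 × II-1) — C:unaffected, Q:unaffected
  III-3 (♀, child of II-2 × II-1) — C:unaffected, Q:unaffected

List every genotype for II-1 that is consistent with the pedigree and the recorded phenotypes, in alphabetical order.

C/I-1 un ·: CC|Cc
C/I-2 aff ·: cc
C/II-1 un I-1×I-2: Cc
C/II-2 un ·: CC|Cc
C/III-1 un II-2×II-1: CC|Cc
C/III-2 un II-2×II-1: CC|Cc
C/III-3 un II-2×II-1: CC|Cc
⇒ C over [I-1,I-2,II-1,II-2,III-1,III-2,III-3]: 32 consistent
Q/I-1 un ·: QQ|Qq
Q/I-2 un ·: QQ|Qq
Q/II-1 ? I-1×I-2: QQ|Qq|qq
Q/II-2 ? ·: QQ|Qq|qq
Q/III-1 un II-2×II-1: QQ|Qq
Q/III-2 un II-2×II-1: QQ|Qq
Q/III-3 un II-2×II-1: QQ|Qq
⇒ Q over [I-1,I-2,II-1,II-2,III-1,III-2,III-3]: 93 consistent

II-1 ∈ {Cc QQ, Cc Qq, Cc qq}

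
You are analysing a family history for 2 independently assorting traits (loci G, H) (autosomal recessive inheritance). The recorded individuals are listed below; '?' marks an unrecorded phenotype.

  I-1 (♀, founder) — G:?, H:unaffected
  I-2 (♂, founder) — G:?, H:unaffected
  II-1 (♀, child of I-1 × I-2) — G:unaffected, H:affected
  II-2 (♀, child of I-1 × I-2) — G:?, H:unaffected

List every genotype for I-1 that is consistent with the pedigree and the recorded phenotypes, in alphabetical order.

I-1 ∈ {GG Hh, Gg Hh, gg Hh}

G/I-1 ? ·: GG|Gg|gg
G/I-2 ? ·: GG|Gg|gg
G/II-1 un I-1×I-2: GG|Gg
G/II-2 ? I-1×I-2: GG|Gg|gg
⇒ G over [I-1,I-2,II-1,II-2]: 21 consistent
H/I-1 un ·: Hh
H/I-2 un ·: Hh
H/II-1 aff I-1×I-2: hh
H/II-2 un I-1×I-2: HH|Hh
⇒ H over [I-1,I-2,II-1,II-2]: 2 consistent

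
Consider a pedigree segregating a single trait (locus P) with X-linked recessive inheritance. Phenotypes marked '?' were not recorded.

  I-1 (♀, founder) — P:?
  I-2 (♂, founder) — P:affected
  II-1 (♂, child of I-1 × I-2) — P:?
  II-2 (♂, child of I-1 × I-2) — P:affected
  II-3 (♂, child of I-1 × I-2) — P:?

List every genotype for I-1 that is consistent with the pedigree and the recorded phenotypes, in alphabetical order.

P/I-1 ? ·: X^PX^p|X^pX^p
P/I-2 aff ·: X^pY
P/II-1 ? I-1×I-2: X^PY|X^pY
P/II-2 aff I-1×I-2: X^pY
P/II-3 ? I-1×I-2: X^PY|X^pY
⇒ P over [I-1,I-2,II-1,II-2,II-3]: 5 consistent

I-1 ∈ {X^PX^p, X^pX^p}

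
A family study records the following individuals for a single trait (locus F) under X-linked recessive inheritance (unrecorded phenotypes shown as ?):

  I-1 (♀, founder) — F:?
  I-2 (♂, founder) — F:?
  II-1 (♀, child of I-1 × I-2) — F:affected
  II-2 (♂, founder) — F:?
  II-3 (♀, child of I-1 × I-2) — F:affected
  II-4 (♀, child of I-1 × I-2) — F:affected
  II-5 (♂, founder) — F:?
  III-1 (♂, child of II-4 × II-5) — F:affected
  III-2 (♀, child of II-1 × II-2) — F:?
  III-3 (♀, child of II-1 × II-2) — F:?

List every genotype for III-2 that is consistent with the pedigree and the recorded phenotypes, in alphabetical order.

III-2 ∈ {X^FX^f, X^fX^f}

F/I-1 ? ·: X^FX^f|X^fX^f
F/I-2 ? ·: X^fY
F/II-1 aff I-1×I-2: X^fX^f
F/II-2 ? ·: X^FY|X^fY
F/II-3 aff I-1×I-2: X^fX^f
F/II-4 aff I-1×I-2: X^fX^f
F/II-5 ? ·: X^FY|X^fY
F/III-1 aff II-4×II-5: X^fY
F/III-2 ? II-1×II-2: X^FX^f|X^fX^f
F/III-3 ? II-1×II-2: X^FX^f|X^fX^f
⇒ F over [I-1,I-2,II-1,II-2,II-3,II-4,II-5,III-1,III-2,III-3]: 8 consistent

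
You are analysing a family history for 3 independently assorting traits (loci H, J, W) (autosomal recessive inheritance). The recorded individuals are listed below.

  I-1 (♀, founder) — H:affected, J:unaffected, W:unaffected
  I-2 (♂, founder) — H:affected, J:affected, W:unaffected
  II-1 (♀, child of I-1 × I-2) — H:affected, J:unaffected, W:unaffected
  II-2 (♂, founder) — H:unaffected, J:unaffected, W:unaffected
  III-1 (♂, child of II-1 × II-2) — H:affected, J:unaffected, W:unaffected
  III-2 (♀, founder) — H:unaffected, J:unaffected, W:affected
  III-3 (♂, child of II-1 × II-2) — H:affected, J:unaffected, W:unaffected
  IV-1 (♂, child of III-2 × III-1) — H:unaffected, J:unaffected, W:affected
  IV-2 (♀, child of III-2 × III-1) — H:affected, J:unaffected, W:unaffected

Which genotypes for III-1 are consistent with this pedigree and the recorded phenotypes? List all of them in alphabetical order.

III-1 ∈ {hh JJ Ww, hh Jj Ww}

H/I-1 aff ·: hh
H/I-2 aff ·: hh
H/II-1 aff I-1×I-2: hh
H/II-2 un ·: Hh
H/III-1 aff II-1×II-2: hh
H/III-2 un ·: Hh
H/III-3 aff II-1×II-2: hh
H/IV-1 un III-2×III-1: Hh
H/IV-2 aff III-2×III-1: hh
⇒ H over [I-1,I-2,II-1,II-2,III-1,III-2,III-3,IV-1,IV-2]: 1 consistent
J/I-1 un ·: JJ|Jj
J/I-2 aff ·: jj
J/II-1 un I-1×I-2: Jj
J/II-2 un ·: JJ|Jj
J/III-1 un II-1×II-2: JJ|Jj
J/III-2 un ·: JJ|Jj
J/III-3 un II-1×II-2: JJ|Jj
J/IV-1 un III-2×III-1: JJ|Jj
J/IV-2 un III-2×III-1: JJ|Jj
⇒ J over [I-1,I-2,II-1,II-2,III-1,III-2,III-3,IV-1,IV-2]: 104 consistent
W/I-1 un ·: WW|Ww
W/I-2 un ·: WW|Ww
W/II-1 un I-1×I-2: WW|Ww
W/II-2 un ·: WW|Ww
W/III-1 un II-1×II-2: Ww
W/III-2 aff ·: ww
W/III-3 un II-1×II-2: WW|Ww
W/IV-1 aff III-2×III-1: ww
W/IV-2 un III-2×III-1: Ww
⇒ W over [I-1,I-2,II-1,II-2,III-1,III-2,III-3,IV-1,IV-2]: 20 consistent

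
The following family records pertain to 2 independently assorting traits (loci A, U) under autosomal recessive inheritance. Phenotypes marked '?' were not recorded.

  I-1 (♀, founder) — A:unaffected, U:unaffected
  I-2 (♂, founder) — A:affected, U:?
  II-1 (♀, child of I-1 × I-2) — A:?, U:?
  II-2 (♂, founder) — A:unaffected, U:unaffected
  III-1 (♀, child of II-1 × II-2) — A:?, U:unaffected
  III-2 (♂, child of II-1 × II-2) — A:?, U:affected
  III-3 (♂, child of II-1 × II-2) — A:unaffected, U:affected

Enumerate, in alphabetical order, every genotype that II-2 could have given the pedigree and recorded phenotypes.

A/I-1 un ·: AA|Aa
A/I-2 aff ·: aa
A/II-1 ? I-1×I-2: Aa|aa
A/II-2 un ·: AA|Aa
A/III-1 ? II-1×II-2: AA|Aa|aa
A/III-2 ? II-1×II-2: AA|Aa|aa
A/III-3 un II-1×II-2: AA|Aa
⇒ A over [I-1,I-2,II-1,II-2,III-1,III-2,III-3]: 57 consistent
U/I-1 un ·: UU|Uu
U/I-2 ? ·: UU|Uu|uu
U/II-1 ? I-1×I-2: Uu|uu
U/II-2 un ·: Uu
U/III-1 un II-1×II-2: UU|Uu
U/III-2 aff II-1×II-2: uu
U/III-3 aff II-1×II-2: uu
⇒ U over [I-1,I-2,II-1,II-2,III-1,III-2,III-3]: 12 consistent

II-2 ∈ {AA Uu, Aa Uu}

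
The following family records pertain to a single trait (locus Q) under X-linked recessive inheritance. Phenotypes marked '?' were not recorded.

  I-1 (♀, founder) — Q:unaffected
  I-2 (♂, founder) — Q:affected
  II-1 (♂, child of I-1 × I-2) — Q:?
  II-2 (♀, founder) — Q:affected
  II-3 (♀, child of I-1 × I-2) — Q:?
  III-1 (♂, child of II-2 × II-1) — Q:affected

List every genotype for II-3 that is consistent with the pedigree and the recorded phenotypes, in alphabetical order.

Q/I-1 un ·: X^QX^Q|X^QX^q
Q/I-2 aff ·: X^qY
Q/II-1 ? I-1×I-2: X^QY|X^qY
Q/II-2 aff ·: X^qX^q
Q/II-3 ? I-1×I-2: X^QX^q|X^qX^q
Q/III-1 aff II-2×II-1: X^qY
⇒ Q over [I-1,I-2,II-1,II-2,II-3,III-1]: 5 consistent

II-3 ∈ {X^QX^q, X^qX^q}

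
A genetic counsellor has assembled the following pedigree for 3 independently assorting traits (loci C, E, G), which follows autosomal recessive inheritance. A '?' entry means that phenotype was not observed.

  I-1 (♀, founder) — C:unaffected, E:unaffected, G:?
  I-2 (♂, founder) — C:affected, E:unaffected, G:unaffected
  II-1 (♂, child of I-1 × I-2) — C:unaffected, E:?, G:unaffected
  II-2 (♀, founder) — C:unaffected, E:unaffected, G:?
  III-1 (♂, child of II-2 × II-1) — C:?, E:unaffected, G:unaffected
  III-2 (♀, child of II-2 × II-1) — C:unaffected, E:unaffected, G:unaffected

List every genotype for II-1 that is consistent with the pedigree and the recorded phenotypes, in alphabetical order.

C/I-1 un ·: CC|Cc
C/I-2 aff ·: cc
C/II-1 un I-1×I-2: Cc
C/II-2 un ·: CC|Cc
C/III-1 ? II-2×II-1: CC|Cc|cc
C/III-2 un II-2×II-1: CC|Cc
⇒ C over [I-1,I-2,II-1,II-2,III-1,III-2]: 20 consistent
E/I-1 un ·: EE|Ee
E/I-2 un ·: EE|Ee
E/II-1 ? I-1×I-2: EE|Ee|ee
E/II-2 un ·: EE|Ee
E/III-1 un II-2×II-1: EE|Ee
E/III-2 un II-2×II-1: EE|Ee
⇒ E over [I-1,I-2,II-1,II-2,III-1,III-2]: 46 consistent
G/I-1 ? ·: GG|Gg|gg
G/I-2 un ·: GG|Gg
G/II-1 un I-1×I-2: GG|Gg
G/II-2 ? ·: GG|Gg|gg
G/III-1 un II-2×II-1: GG|Gg
G/III-2 un II-2×II-1: GG|Gg
⇒ G over [I-1,I-2,II-1,II-2,III-1,III-2]: 69 consistent

II-1 ∈ {Cc EE GG, Cc EE Gg, Cc Ee GG, Cc Ee Gg, Cc ee GG, Cc ee Gg}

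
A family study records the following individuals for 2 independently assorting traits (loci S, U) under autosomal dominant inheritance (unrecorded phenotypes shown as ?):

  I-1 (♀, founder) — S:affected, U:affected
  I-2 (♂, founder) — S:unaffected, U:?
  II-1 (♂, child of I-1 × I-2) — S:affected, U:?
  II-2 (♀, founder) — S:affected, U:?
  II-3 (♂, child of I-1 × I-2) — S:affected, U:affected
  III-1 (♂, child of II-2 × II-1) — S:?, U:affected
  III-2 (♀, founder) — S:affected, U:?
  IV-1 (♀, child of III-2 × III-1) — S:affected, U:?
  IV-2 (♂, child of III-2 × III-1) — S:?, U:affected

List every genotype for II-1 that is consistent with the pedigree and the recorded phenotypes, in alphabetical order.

S/I-1 aff ·: Ss|SS
S/I-2 un ·: ss
S/II-1 aff I-1×I-2: Ss
S/II-2 aff ·: Ss|SS
S/II-3 aff I-1×I-2: Ss
S/III-1 ? II-2×II-1: ss|Ss|SS
S/III-2 aff ·: Ss|SS
S/IV-1 aff III-2×III-1: Ss|SS
S/IV-2 ? III-2×III-1: ss|Ss|SS
⇒ S over [I-1,I-2,II-1,II-2,II-3,III-1,III-2,IV-1,IV-2]: 66 consistent
U/I-1 aff ·: Uu|UU
U/I-2 ? ·: uu|Uu|UU
U/II-1 ? I-1×I-2: uu|Uu|UU
U/II-2 ? ·: uu|Uu|UU
U/II-3 aff I-1×I-2: Uu|UU
U/III-1 aff II-2×II-1: Uu|UU
U/III-2 ? ·: uu|Uu|UU
U/IV-1 ? III-2×III-1: uu|Uu|UU
U/IV-2 aff III-2×III-1: Uu|UU
⇒ U over [I-1,I-2,II-1,II-2,II-3,III-1,III-2,IV-1,IV-2]: 708 consistent

II-1 ∈ {Ss UU, Ss Uu, Ss uu}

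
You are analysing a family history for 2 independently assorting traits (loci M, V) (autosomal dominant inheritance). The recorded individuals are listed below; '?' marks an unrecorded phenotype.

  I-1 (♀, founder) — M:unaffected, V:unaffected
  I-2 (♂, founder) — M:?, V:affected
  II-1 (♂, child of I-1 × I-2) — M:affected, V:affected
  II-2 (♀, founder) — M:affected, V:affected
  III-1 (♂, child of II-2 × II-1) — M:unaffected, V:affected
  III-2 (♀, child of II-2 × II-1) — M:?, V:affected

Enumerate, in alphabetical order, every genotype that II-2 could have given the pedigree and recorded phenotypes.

M/I-1 un ·: mm
M/I-2 ? ·: Mm|MM
M/II-1 aff I-1×I-2: Mm
M/II-2 aff ·: Mm
M/III-1 un II-2×II-1: mm
M/III-2 ? II-2×II-1: mm|Mm|MM
⇒ M over [I-1,I-2,II-1,II-2,III-1,III-2]: 6 consistent
V/I-1 un ·: vv
V/I-2 aff ·: Vv|VV
V/II-1 aff I-1×I-2: Vv
V/II-2 aff ·: Vv|VV
V/III-1 aff II-2×II-1: Vv|VV
V/III-2 aff II-2×II-1: Vv|VV
⇒ V over [I-1,I-2,II-1,II-2,III-1,III-2]: 16 consistent

II-2 ∈ {Mm VV, Mm Vv}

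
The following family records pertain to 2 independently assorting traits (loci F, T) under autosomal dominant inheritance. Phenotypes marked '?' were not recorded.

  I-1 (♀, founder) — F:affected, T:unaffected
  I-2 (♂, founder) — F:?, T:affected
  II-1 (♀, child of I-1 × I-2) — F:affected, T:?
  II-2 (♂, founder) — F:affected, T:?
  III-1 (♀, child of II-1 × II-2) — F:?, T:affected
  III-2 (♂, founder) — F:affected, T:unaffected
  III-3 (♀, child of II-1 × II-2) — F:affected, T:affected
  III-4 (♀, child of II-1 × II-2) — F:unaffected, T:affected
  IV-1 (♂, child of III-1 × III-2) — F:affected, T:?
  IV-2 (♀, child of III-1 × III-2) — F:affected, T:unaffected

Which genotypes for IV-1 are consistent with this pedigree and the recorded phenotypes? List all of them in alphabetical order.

F/I-1 aff ·: Ff|FF
F/I-2 ? ·: ff|Ff|FF
F/II-1 aff I-1×I-2: Ff
F/II-2 aff ·: Ff
F/III-1 ? II-1×II-2: ff|Ff|FF
F/III-2 aff ·: Ff|FF
F/III-3 aff II-1×II-2: Ff|FF
F/III-4 un II-1×II-2: ff
F/IV-1 aff III-1×III-2: Ff|FF
F/IV-2 aff III-1×III-2: Ff|FF
⇒ F over [I-1,I-2,II-1,II-2,III-1,III-2,III-3,III-4,IV-1,IV-2]: 150 consistent
T/I-1 un ·: tt
T/I-2 aff ·: Tt|TT
T/II-1 ? I-1×I-2: tt|Tt
T/II-2 ? ·: tt|Tt|TT
T/III-1 aff II-1×II-2: Tt
T/III-2 un ·: tt
T/III-3 aff II-1×II-2: Tt|TT
T/III-4 aff II-1×II-2: Tt|TT
T/IV-1 ? III-1×III-2: tt|Tt
T/IV-2 un III-1×III-2: tt
⇒ T over [I-1,I-2,II-1,II-2,III-1,III-2,III-3,III-4,IV-1,IV-2]: 40 consistent

IV-1 ∈ {FF Tt, FF tt, Ff Tt, Ff tt}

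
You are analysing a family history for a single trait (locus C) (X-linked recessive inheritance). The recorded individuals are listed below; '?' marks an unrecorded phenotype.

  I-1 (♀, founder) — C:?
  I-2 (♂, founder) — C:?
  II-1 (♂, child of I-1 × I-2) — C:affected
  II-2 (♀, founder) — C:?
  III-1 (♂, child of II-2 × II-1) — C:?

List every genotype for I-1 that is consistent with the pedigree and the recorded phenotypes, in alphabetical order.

I-1 ∈ {X^CX^c, X^cX^c}

C/I-1 ? ·: X^CX^c|X^cX^c
C/I-2 ? ·: X^CY|X^cY
C/II-1 aff I-1×I-2: X^cY
C/II-2 ? ·: X^CX^C|X^CX^c|X^cX^c
C/III-1 ? II-2×II-1: X^CY|X^cY
⇒ C over [I-1,I-2,II-1,II-2,III-1]: 16 consistent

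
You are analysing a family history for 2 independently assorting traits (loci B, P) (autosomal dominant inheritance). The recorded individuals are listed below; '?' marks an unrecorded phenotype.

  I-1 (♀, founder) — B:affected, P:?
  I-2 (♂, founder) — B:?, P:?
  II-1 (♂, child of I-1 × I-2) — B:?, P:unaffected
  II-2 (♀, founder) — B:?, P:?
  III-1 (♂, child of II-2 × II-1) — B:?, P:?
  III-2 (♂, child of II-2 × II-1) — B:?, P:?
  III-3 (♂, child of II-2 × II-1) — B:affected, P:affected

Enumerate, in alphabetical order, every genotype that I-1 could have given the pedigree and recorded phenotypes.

B/I-1 aff ·: Bb|BB
B/I-2 ? ·: bb|Bb|BB
B/II-1 ? I-1×I-2: bb|Bb|BB
B/II-2 ? ·: bb|Bb|BB
B/III-1 ? II-2×II-1: bb|Bb|BB
B/III-2 ? II-2×II-1: bb|Bb|BB
B/III-3 aff II-2×II-1: Bb|BB
⇒ B over [I-1,I-2,II-1,II-2,III-1,III-2,III-3]: 200 consistent
P/I-1 ? ·: pp|Pp
P/I-2 ? ·: pp|Pp
P/II-1 un I-1×I-2: pp
P/II-2 ? ·: Pp|PP
P/III-1 ? II-2×II-1: pp|Pp
P/III-2 ? II-2×II-1: pp|Pp
P/III-3 aff II-2×II-1: Pp
⇒ P over [I-1,I-2,II-1,II-2,III-1,III-2,III-3]: 20 consistent

I-1 ∈ {BB Pp, BB pp, Bb Pp, Bb pp}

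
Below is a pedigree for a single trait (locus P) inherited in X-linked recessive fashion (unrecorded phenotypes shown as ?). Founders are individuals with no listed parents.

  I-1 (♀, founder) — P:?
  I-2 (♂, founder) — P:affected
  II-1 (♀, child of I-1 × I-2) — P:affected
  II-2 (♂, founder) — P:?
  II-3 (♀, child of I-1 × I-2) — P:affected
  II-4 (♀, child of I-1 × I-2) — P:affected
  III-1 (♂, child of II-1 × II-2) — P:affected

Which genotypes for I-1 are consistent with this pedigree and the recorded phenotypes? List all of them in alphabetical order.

P/I-1 ? ·: X^PX^p|X^pX^p
P/I-2 aff ·: X^pY
P/II-1 aff I-1×I-2: X^pX^p
P/II-2 ? ·: X^PY|X^pY
P/II-3 aff I-1×I-2: X^pX^p
P/II-4 aff I-1×I-2: X^pX^p
P/III-1 aff II-1×II-2: X^pY
⇒ P over [I-1,I-2,II-1,II-2,II-3,II-4,III-1]: 4 consistent

I-1 ∈ {X^PX^p, X^pX^p}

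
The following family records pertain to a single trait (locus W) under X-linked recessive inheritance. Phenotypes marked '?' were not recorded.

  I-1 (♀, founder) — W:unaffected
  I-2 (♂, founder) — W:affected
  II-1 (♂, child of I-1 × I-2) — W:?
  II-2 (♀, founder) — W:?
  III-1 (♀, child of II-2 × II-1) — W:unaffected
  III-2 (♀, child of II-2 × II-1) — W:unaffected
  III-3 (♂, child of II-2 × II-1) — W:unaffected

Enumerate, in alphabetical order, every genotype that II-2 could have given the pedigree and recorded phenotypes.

W/I-1 un ·: X^WX^W|X^WX^w
W/I-2 aff ·: X^wY
W/II-1 ? I-1×I-2: X^WY|X^wY
W/II-2 ? ·: X^WX^W|X^WX^w
W/III-1 un II-2×II-1: X^WX^W|X^WX^w
W/III-2 un II-2×II-1: X^WX^W|X^WX^w
W/III-3 un II-2×II-1: X^WY
⇒ W over [I-1,I-2,II-1,II-2,III-1,III-2,III-3]: 12 consistent

II-2 ∈ {X^WX^W, X^WX^w}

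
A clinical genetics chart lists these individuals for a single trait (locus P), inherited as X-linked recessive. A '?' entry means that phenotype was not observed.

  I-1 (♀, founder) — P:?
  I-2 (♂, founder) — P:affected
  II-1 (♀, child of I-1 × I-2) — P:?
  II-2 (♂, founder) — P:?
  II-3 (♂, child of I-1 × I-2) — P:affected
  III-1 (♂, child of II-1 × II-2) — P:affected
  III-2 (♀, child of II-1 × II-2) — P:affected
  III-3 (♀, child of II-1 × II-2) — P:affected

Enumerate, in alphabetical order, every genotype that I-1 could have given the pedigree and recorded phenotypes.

I-1 ∈ {X^PX^p, X^pX^p}

P/I-1 ? ·: X^PX^p|X^pX^p
P/I-2 aff ·: X^pY
P/II-1 ? I-1×I-2: X^PX^p|X^pX^p
P/II-2 ? ·: X^pY
P/II-3 aff I-1×I-2: X^pY
P/III-1 aff II-1×II-2: X^pY
P/III-2 aff II-1×II-2: X^pX^p
P/III-3 aff II-1×II-2: X^pX^p
⇒ P over [I-1,I-2,II-1,II-2,II-3,III-1,III-2,III-3]: 3 consistent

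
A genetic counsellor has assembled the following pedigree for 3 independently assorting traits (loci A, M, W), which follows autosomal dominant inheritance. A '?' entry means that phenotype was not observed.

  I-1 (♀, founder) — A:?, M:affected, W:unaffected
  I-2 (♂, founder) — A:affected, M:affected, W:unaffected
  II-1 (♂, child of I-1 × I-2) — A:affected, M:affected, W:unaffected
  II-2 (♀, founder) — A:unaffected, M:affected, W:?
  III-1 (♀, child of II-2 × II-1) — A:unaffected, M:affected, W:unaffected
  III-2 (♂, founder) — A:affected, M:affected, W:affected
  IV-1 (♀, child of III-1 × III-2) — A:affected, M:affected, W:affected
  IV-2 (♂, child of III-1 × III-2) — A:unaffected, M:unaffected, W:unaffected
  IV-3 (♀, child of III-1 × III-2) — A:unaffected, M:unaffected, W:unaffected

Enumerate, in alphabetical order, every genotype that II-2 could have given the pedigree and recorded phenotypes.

II-2 ∈ {aa MM Ww, aa MM ww, aa Mm Ww, aa Mm ww}

A/I-1 ? ·: aa|Aa|AA
A/I-2 aff ·: Aa|AA
A/II-1 aff I-1×I-2: Aa
A/II-2 un ·: aa
A/III-1 un II-2×II-1: aa
A/III-2 aff ·: Aa
A/IV-1 aff III-1×III-2: Aa
A/IV-2 un III-1×III-2: aa
A/IV-3 un III-1×III-2: aa
⇒ A over [I-1,I-2,II-1,II-2,III-1,III-2,IV-1,IV-2,IV-3]: 5 consistent
M/I-1 aff ·: Mm|MM
M/I-2 aff ·: Mm|MM
M/II-1 aff I-1×I-2: Mm|MM
M/II-2 aff ·: Mm|MM
M/III-1 aff II-2×II-1: Mm
M/III-2 aff ·: Mm
M/IV-1 aff III-1×III-2: Mm|MM
M/IV-2 un III-1×III-2: mm
M/IV-3 un III-1×III-2: mm
⇒ M over [I-1,I-2,II-1,II-2,III-1,III-2,IV-1,IV-2,IV-3]: 20 consistent
W/I-1 un ·: ww
W/I-2 un ·: ww
W/II-1 un I-1×I-2: ww
W/II-2 ? ·: ww|Ww
W/III-1 un II-2×II-1: ww
W/III-2 aff ·: Ww
W/IV-1 aff III-1×III-2: Ww
W/IV-2 un III-1×III-2: ww
W/IV-3 un III-1×III-2: ww
⇒ W over [I-1,I-2,II-1,II-2,III-1,III-2,IV-1,IV-2,IV-3]: 2 consistent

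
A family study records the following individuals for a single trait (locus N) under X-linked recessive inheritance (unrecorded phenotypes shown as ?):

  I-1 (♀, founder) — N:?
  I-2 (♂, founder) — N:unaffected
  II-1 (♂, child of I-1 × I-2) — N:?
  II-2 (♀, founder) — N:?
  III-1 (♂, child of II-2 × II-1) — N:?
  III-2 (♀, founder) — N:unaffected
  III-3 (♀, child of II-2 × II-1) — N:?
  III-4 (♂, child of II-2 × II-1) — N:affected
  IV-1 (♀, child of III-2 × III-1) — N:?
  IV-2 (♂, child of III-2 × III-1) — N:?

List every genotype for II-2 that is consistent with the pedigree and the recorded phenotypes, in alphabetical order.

II-2 ∈ {X^NX^n, X^nX^n}

N/I-1 ? ·: X^NX^N|X^NX^n|X^nX^n
N/I-2 un ·: X^NY
N/II-1 ? I-1×I-2: X^NY|X^nY
N/II-2 ? ·: X^NX^n|X^nX^n
N/III-1 ? II-2×II-1: X^NY|X^nY
N/III-2 un ·: X^NX^N|X^NX^n
N/III-3 ? II-2×II-1: X^NX^N|X^NX^n|X^nX^n
N/III-4 aff II-2×II-1: X^nY
N/IV-1 ? III-2×III-1: X^NX^N|X^NX^n|X^nX^n
N/IV-2 ? III-2×III-1: X^NY|X^nY
⇒ N over [I-1,I-2,II-1,II-2,III-1,III-2,III-3,III-4,IV-1,IV-2]: 100 consistent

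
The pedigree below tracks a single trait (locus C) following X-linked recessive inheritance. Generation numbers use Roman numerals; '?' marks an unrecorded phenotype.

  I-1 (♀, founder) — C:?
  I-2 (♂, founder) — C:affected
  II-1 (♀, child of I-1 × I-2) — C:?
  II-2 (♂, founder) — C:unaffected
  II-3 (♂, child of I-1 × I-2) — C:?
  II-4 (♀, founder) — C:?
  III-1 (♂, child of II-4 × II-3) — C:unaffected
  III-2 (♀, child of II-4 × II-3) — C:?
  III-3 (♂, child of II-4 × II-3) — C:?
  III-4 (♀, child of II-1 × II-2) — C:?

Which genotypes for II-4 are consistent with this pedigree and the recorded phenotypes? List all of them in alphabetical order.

II-4 ∈ {X^CX^C, X^CX^c}

C/I-1 ? ·: X^CX^C|X^CX^c|X^cX^c
C/I-2 aff ·: X^cY
C/II-1 ? I-1×I-2: X^CX^c|X^cX^c
C/II-2 un ·: X^CY
C/II-3 ? I-1×I-2: X^CY|X^cY
C/II-4 ? ·: X^CX^C|X^CX^c
C/III-1 un II-4×II-3: X^CY
C/III-2 ? II-4×II-3: X^CX^C|X^CX^c|X^cX^c
C/III-3 ? II-4×II-3: X^CY|X^cY
C/III-4 ? II-1×II-2: X^CX^C|X^CX^c
⇒ C over [I-1,I-2,II-1,II-2,II-3,II-4,III-1,III-2,III-3,III-4]: 45 consistent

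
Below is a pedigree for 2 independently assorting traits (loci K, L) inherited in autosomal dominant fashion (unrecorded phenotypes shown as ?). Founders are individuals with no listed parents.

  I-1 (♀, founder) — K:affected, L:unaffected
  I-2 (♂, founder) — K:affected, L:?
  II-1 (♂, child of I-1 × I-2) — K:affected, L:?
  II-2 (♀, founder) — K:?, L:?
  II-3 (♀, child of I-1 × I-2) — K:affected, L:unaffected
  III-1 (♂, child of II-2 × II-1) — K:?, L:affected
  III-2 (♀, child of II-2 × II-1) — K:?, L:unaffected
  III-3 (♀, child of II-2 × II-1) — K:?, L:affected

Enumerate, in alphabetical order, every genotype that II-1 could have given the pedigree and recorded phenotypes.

K/I-1 aff ·: Kk|KK
K/I-2 aff ·: Kk|KK
K/II-1 aff I-1×I-2: Kk|KK
K/II-2 ? ·: kk|Kk|KK
K/II-3 aff I-1×I-2: Kk|KK
K/III-1 ? II-2×II-1: kk|Kk|KK
K/III-2 ? II-2×II-1: kk|Kk|KK
K/III-3 ? II-2×II-1: kk|Kk|KK
⇒ K over [I-1,I-2,II-1,II-2,II-3,III-1,III-2,III-3]: 328 consistent
L/I-1 un ·: ll
L/I-2 ? ·: ll|Ll
L/II-1 ? I-1×I-2: ll|Ll
L/II-2 ? ·: ll|Ll
L/II-3 un I-1×I-2: ll
L/III-1 aff II-2×II-1: Ll|LL
L/III-2 un II-2×II-1: ll
L/III-3 aff II-2×II-1: Ll|LL
⇒ L over [I-1,I-2,II-1,II-2,II-3,III-1,III-2,III-3]: 7 consistent

II-1 ∈ {KK Ll, KK ll, Kk Ll, Kk ll}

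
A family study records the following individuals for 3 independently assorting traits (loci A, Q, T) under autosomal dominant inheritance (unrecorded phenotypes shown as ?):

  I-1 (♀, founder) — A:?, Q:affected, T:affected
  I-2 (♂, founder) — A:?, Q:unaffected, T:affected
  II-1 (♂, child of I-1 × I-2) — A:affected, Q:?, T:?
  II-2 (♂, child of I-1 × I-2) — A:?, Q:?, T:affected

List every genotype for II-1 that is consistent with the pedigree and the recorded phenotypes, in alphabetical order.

A/I-1 ? ·: aa|Aa|AA
A/I-2 ? ·: aa|Aa|AA
A/II-1 aff I-1×I-2: Aa|AA
A/II-2 ? I-1×I-2: aa|Aa|AA
⇒ A over [I-1,I-2,II-1,II-2]: 21 consistent
Q/I-1 aff ·: Qq|QQ
Q/I-2 un ·: qq
Q/II-1 ? I-1×I-2: qq|Qq
Q/II-2 ? I-1×I-2: qq|Qq
⇒ Q over [I-1,I-2,II-1,II-2]: 5 consistent
T/I-1 aff ·: Tt|TT
T/I-2 aff ·: Tt|TT
T/II-1 ? I-1×I-2: tt|Tt|TT
T/II-2 aff I-1×I-2: Tt|TT
⇒ T over [I-1,I-2,II-1,II-2]: 15 consistent

II-1 ∈ {AA Qq TT, AA Qq Tt, AA Qq tt, AA qq TT, AA qq Tt, AA qq tt, Aa Qq TT, Aa Qq Tt, Aa Qq tt, Aa qq TT, Aa qq Tt, Aa qq tt}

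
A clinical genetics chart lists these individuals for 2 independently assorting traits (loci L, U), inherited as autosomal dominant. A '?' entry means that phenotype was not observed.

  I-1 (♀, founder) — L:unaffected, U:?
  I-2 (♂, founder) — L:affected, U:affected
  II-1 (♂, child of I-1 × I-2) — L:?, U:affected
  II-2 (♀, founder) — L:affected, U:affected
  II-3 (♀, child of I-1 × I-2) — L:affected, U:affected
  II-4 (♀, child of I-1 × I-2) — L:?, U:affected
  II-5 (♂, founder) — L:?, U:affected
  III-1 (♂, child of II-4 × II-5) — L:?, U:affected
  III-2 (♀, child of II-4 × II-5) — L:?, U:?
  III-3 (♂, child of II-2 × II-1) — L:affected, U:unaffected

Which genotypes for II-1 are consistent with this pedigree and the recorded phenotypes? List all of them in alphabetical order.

II-1 ∈ {Ll Uu, ll Uu}

L/I-1 un ·: ll
L/I-2 aff ·: Ll|LL
L/II-1 ? I-1×I-2: ll|Ll
L/II-2 aff ·: Ll|LL
L/II-3 aff I-1×I-2: Ll
L/II-4 ? I-1×I-2: ll|Ll
L/II-5 ? ·: ll|Ll|LL
L/III-1 ? II-4×II-5: ll|Ll|LL
L/III-2 ? II-4×II-5: ll|Ll|LL
L/III-3 aff II-2×II-1: Ll|LL
⇒ L over [I-1,I-2,II-1,II-2,II-3,II-4,II-5,III-1,III-2,III-3]: 206 consistent
U/I-1 ? ·: uu|Uu|UU
U/I-2 aff ·: Uu|UU
U/II-1 aff I-1×I-2: Uu
U/II-2 aff ·: Uu
U/II-3 aff I-1×I-2: Uu|UU
U/II-4 aff I-1×I-2: Uu|UU
U/II-5 aff ·: Uu|UU
U/III-1 aff II-4×II-5: Uu|UU
U/III-2 ? II-4×II-5: uu|Uu|UU
U/III-3 un II-2×II-1: uu
⇒ U over [I-1,I-2,II-1,II-2,II-3,II-4,II-5,III-1,III-2,III-3]: 110 consistent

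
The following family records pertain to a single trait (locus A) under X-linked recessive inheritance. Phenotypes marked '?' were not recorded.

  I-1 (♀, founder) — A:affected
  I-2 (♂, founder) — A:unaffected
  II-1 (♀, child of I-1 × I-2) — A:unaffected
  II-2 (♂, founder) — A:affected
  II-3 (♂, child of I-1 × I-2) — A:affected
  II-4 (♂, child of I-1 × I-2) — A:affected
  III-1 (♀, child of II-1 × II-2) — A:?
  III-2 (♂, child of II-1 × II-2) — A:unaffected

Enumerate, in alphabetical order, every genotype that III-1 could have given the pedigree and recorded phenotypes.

A/I-1 aff ·: X^aX^a
A/I-2 un ·: X^AY
A/II-1 un I-1×I-2: X^AX^a
A/II-2 aff ·: X^aY
A/II-3 aff I-1×I-2: X^aY
A/II-4 aff I-1×I-2: X^aY
A/III-1 ? II-1×II-2: X^AX^a|X^aX^a
A/III-2 un II-1×II-2: X^AY
⇒ A over [I-1,I-2,II-1,II-2,II-3,II-4,III-1,III-2]: 2 consistent

III-1 ∈ {X^AX^a, X^aX^a}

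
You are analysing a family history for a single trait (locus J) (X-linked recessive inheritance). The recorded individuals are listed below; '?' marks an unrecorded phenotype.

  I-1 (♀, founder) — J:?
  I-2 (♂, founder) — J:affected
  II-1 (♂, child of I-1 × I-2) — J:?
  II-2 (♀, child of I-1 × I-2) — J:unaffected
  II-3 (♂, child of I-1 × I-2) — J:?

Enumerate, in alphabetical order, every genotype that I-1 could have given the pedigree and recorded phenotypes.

I-1 ∈ {X^JX^J, X^JX^j}

J/I-1 ? ·: X^JX^J|X^JX^j
J/I-2 aff ·: X^jY
J/II-1 ? I-1×I-2: X^JY|X^jY
J/II-2 un I-1×I-2: X^JX^j
J/II-3 ? I-1×I-2: X^JY|X^jY
⇒ J over [I-1,I-2,II-1,II-2,II-3]: 5 consistent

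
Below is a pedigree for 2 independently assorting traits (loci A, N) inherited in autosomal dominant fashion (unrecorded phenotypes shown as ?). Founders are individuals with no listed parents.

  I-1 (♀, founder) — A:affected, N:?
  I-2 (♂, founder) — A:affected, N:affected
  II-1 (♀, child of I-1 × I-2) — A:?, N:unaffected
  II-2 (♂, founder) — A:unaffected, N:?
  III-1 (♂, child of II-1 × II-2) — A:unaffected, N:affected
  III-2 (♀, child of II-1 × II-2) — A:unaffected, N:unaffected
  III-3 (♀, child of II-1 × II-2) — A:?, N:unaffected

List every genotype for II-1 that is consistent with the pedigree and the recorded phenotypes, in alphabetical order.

A/I-1 aff ·: Aa|AA
A/I-2 aff ·: Aa|AA
A/II-1 ? I-1×I-2: aa|Aa
A/II-2 un ·: aa
A/III-1 un II-1×II-2: aa
A/III-2 un II-1×II-2: aa
A/III-3 ? II-1×II-2: aa|Aa
⇒ A over [I-1,I-2,II-1,II-2,III-1,III-2,III-3]: 7 consistent
N/I-1 ? ·: nn|Nn
N/I-2 aff ·: Nn
N/II-1 un I-1×I-2: nn
N/II-2 ? ·: Nn
N/III-1 aff II-1×II-2: Nn
N/III-2 un II-1×II-2: nn
N/III-3 un II-1×II-2: nn
⇒ N over [I-1,I-2,II-1,II-2,III-1,III-2,III-3]: 2 consistent

II-1 ∈ {Aa nn, aa nn}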